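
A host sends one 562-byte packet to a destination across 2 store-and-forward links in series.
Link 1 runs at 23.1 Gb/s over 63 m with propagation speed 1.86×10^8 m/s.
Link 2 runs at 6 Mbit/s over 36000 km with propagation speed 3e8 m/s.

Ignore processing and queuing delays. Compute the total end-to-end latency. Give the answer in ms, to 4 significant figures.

L = 562 × 8 = 4496 bits.
Transmission delays (L/R per hop): 0.000194632, 0.749333 ms; sum = 0.749528 ms.
Propagation delays (d/s per hop): 0.00033871, 120 ms; sum = 120 ms.
End-to-end = 120.7 ms.

120.7 ms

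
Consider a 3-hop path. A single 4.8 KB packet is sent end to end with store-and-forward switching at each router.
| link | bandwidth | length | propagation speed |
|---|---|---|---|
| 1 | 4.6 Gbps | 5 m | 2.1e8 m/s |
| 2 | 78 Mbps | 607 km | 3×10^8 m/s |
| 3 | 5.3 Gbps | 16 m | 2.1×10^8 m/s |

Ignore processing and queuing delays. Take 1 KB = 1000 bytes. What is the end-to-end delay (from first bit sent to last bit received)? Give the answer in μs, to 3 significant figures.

2530 μs

L = 38400 bits.
Transmission delays (L/R per hop): 8.34783, 492.308, 7.24528 μs; sum = 507.901 μs.
Propagation delays (d/s per hop): 0.0238095, 2023.33, 0.0761905 μs; sum = 2023.43 μs.
End-to-end = 2530 μs.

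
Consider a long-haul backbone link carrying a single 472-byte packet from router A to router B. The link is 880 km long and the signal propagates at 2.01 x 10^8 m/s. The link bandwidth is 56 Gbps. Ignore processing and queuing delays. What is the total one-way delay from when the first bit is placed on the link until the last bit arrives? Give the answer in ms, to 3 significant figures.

L = 472 × 8 = 3776 bits.
Transmission delay = L/R = 3776 / 56000000000 = 6.74286e-05 ms.
Propagation delay = d/s = 880000 m / 2.01e+08 m/s = 4.37811 ms.
Total = 4.38 ms.

4.38 ms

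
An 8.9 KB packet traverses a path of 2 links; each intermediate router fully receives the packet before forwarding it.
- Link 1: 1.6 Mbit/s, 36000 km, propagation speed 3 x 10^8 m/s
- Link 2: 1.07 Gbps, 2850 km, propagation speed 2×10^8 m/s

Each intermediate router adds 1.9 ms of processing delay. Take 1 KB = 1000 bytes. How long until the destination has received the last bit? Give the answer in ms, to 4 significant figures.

L = 71200 bits.
Transmission delays (L/R per hop): 44.5, 0.0665421 ms; sum = 44.5665 ms.
Propagation delays (d/s per hop): 120, 14.25 ms; sum = 134.25 ms.
Processing at 1 router(s): 1 × 1.9 ms = 1.9 ms.
End-to-end = 180.7 ms.

180.7 ms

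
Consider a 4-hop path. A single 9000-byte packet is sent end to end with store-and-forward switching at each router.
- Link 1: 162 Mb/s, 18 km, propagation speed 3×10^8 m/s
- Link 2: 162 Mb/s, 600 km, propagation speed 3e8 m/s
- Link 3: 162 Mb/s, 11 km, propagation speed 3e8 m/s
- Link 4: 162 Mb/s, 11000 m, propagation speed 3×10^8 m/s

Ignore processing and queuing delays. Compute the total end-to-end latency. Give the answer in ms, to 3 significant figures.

3.91 ms

L = 9000 × 8 = 72000 bits.
Transmission delay per hop = L/R = 72000/162000000 = 0.444444 ms; 4 hops → 1.77778 ms.
Propagation delays (d/s per hop): 0.06, 2, 0.0366667, 0.0366667 ms; sum = 2.13333 ms.
End-to-end = 3.91 ms.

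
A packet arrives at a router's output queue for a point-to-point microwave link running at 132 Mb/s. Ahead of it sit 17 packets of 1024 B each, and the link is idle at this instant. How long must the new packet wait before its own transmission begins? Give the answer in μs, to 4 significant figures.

1055 μs

Each queued packet: L/R = 8192/132000000 = 62.0606 μs.
17 queued → 1055.03 μs.
Queuing delay = 1055 μs.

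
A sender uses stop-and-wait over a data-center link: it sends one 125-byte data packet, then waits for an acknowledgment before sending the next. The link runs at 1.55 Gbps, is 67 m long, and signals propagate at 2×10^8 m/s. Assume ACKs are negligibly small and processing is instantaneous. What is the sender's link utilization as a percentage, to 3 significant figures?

t_tx = L/R = 1000/1550000000 = 6.45161e-07 s.
t_prop = 67/200000000 = 3.35e-07 s; RTT = 6.7e-07 s.
Cycle = t_tx + RTT = 1.31516e-06 s.
Utilization = t_tx / cycle = 6.45161e-07/1.31516e-06 = 49.1 %.

49.1 %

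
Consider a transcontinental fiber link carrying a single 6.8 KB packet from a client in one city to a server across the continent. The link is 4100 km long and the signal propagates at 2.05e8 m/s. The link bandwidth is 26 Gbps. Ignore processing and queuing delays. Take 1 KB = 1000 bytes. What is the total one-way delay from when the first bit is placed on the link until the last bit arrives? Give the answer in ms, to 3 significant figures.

L = 54400 bits.
Transmission delay = L/R = 54400 / 26000000000 = 0.00209231 ms.
Propagation delay = d/s = 4100000 m / 2.05e+08 m/s = 20 ms.
Total = 20.0 ms.

20.0 ms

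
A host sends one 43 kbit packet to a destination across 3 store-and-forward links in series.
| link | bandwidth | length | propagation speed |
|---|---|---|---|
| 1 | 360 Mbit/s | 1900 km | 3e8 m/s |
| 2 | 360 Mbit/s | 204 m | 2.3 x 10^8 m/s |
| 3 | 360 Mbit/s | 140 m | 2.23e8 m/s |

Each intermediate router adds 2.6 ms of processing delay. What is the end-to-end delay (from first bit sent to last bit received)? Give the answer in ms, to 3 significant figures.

L = 43000 bits.
Transmission delay per hop = L/R = 43000/360000000 = 0.119444 ms; 3 hops → 0.358333 ms.
Propagation delays (d/s per hop): 6.33333, 0.000886957, 0.000627803 ms; sum = 6.33485 ms.
Processing at 2 router(s): 2 × 2.6 ms = 5.2 ms.
End-to-end = 11.9 ms.

11.9 ms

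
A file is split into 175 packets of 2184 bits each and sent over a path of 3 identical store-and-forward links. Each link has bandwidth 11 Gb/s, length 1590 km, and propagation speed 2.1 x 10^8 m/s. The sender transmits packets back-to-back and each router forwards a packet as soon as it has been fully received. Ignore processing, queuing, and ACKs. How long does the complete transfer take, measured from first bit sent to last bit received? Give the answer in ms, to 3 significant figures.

Per-hop transmission t_tx = L/R = 2184/11000000000 = 0.000198545 ms.
Per-hop propagation t_prop = 1590000/210000000 = 7.57143 ms.
Pipeline fill: first packet needs 3·t_tx to clear all hops; remaining 174 packets each add one t_tx.
Total = (3+175-1)·t_tx + 3·t_prop = 177·0.000198545 + 3·7.57143 = 22.7 ms.

22.7 ms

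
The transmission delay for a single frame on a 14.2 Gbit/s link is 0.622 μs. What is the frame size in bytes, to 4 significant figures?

L = R × t_tx = 14200000000 b/s × 6.22e-07 s = 8832.4 bits.
In bytes: 8832.4 / 8 = 1104 bytes.

1104 bytes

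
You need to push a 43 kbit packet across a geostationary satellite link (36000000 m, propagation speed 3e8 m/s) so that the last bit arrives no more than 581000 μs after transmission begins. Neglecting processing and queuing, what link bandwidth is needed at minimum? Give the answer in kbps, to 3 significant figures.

Propagation delay = 36000000 / 300000000 = 120000 μs.
Transmission budget = 581000 − 120000 = 461000 μs.
R ≥ L / t_tx = 43000 bits / 0.461 s = 93.3 kbps.

93.3 kbps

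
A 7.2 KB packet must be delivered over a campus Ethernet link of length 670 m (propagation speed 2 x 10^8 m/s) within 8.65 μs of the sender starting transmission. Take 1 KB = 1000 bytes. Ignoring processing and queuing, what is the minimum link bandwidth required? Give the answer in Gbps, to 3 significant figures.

L = 57600 bits.
Propagation delay = 670 / 200000000 = 3.35 μs.
Transmission budget = 8.65 − 3.35 = 5.3 μs.
R ≥ L / t_tx = 57600 bits / 5.3e-06 s = 10.9 Gbps.

10.9 Gbps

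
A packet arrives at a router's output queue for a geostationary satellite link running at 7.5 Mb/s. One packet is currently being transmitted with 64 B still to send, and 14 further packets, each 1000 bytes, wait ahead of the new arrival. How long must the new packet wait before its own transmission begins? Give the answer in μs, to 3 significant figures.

15000 μs

Each queued packet: L/R = 8000/7500000 = 1066.67 μs.
14 queued → 14933.3 μs.
Plus remaining 512 bits of current packet: 68.2667 μs.
Queuing delay = 15000 μs.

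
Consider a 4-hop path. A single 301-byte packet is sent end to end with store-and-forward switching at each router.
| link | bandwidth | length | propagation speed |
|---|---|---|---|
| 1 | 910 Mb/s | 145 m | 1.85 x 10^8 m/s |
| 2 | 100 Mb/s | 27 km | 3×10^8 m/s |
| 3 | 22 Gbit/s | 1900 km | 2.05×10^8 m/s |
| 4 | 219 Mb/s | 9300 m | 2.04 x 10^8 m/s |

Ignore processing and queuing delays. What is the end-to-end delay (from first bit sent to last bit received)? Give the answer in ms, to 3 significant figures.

L = 301 × 8 = 2408 bits.
Transmission delays (L/R per hop): 0.00264615, 0.02408, 0.000109455, 0.0109954 ms; sum = 0.037831 ms.
Propagation delays (d/s per hop): 0.000783784, 0.09, 9.26829, 0.0455882 ms; sum = 9.40466 ms.
End-to-end = 9.44 ms.

9.44 ms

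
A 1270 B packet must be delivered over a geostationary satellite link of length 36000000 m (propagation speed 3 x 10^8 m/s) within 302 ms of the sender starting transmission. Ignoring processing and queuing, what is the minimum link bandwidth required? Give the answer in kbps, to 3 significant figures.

55.8 kbps

L = 10160 bits.
Propagation delay = 36000000 / 300000000 = 120 ms.
Transmission budget = 302 − 120 = 182 ms.
R ≥ L / t_tx = 10160 bits / 0.182 s = 55.8 kbps.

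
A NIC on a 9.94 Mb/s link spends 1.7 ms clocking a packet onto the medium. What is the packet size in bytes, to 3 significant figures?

2110 bytes

L = R × t_tx = 9940000 b/s × 0.0017 s = 16898 bits.
In bytes: 16898 / 8 = 2110 bytes.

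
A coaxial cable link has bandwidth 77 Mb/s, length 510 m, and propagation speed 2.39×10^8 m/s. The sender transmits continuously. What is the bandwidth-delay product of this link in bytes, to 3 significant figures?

Propagation delay = 510 / 239000000 = 2.13389e-06 s.
BDP = R × t_prop = 77000000 × 2.13389e-06 = 164.31 bits.
In bytes: 164.31/8 = 20.5 bytes.

20.5 bytes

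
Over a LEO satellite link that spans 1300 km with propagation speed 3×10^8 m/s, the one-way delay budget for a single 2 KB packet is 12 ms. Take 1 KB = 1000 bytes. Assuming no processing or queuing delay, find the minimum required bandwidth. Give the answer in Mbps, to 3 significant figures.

2.09 Mbps

L = 16000 bits.
Propagation delay = 1300000 / 300000000 = 4.33333 ms.
Transmission budget = 12 − 4.33333 = 7.66667 ms.
R ≥ L / t_tx = 16000 bits / 0.00766667 s = 2.09 Mbps.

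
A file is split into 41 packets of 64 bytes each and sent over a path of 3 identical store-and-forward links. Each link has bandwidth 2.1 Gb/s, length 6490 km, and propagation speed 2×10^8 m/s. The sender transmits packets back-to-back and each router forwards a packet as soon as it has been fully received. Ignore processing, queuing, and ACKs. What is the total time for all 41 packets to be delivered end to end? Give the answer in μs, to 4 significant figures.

97360 μs

Per-hop transmission t_tx = L/R = 512/2100000000 = 0.24381 μs.
Per-hop propagation t_prop = 6490000/200000000 = 32450 μs.
Pipeline fill: first packet needs 3·t_tx to clear all hops; remaining 40 packets each add one t_tx.
Total = (3+41-1)·t_tx + 3·t_prop = 43·0.24381 + 3·32450 = 97360 μs.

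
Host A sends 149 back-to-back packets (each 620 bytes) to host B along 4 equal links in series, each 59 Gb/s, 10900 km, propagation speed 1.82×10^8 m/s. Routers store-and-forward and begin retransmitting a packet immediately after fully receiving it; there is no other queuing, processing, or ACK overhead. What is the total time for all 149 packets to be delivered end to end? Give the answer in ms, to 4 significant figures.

Per-hop transmission t_tx = L/R = 4960/59000000000 = 8.40678e-05 ms.
Per-hop propagation t_prop = 10900000/182000000 = 59.8901 ms.
Pipeline fill: first packet needs 4·t_tx to clear all hops; remaining 148 packets each add one t_tx.
Total = (4+149-1)·t_tx + 4·t_prop = 152·8.40678e-05 + 4·59.8901 = 239.6 ms.

239.6 ms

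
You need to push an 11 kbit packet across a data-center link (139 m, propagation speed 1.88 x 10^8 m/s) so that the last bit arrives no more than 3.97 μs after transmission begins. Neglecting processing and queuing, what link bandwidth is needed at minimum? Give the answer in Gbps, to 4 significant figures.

Propagation delay = 139 / 188000000 = 0.739362 μs.
Transmission budget = 3.97 − 0.739362 = 3.23064 μs.
R ≥ L / t_tx = 11000 bits / 3.23064e-06 s = 3.405 Gbps.

3.405 Gbps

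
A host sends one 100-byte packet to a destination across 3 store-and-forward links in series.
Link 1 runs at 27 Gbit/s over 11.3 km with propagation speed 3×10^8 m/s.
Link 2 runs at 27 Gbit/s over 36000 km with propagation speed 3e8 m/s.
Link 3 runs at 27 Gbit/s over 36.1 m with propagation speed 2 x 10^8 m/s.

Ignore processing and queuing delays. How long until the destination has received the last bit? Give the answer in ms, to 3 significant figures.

120 ms

L = 100 × 8 = 800 bits.
Transmission delay per hop = L/R = 800/27000000000 = 2.96296e-05 ms; 3 hops → 8.88889e-05 ms.
Propagation delays (d/s per hop): 0.0376667, 120, 0.0001805 ms; sum = 120.038 ms.
End-to-end = 120 ms.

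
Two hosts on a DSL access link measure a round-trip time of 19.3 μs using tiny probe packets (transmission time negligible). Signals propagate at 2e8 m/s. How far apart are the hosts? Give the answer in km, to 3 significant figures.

One-way propagation = RTT/2 = 9.65 μs.
d = s × t = 200000000 × 9.65e-06 = 1.93 km.

1.93 km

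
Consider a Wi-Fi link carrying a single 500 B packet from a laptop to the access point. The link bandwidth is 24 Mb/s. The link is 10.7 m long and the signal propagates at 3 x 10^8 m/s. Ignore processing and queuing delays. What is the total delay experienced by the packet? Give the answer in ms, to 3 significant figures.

0.167 ms

L = 500 × 8 = 4000 bits.
Transmission delay = L/R = 4000 / 24000000 = 0.166667 ms.
Propagation delay = d/s = 10.7 m / 300000000 m/s = 3.56667e-05 ms.
Total = 0.167 ms.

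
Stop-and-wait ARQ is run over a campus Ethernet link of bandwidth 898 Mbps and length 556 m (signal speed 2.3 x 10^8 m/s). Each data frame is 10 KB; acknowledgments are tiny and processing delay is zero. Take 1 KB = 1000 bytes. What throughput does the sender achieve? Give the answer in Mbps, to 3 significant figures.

852 Mbps

t_tx = L/R = 80000/898000000 = 8.90869e-05 s.
t_prop = 556/2.3e+08 = 2.41739e-06 s; RTT = 4.83478e-06 s.
Cycle = t_tx + RTT = 9.39216e-05 s.
Throughput = L / cycle = 80000 / 9.39216e-05 = 852 Mbps.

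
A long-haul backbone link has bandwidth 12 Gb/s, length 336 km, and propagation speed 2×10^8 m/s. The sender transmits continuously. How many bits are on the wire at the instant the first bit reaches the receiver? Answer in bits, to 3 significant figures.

20200000 bits

Propagation delay = 336000 / 200000000 = 0.00168 s.
BDP = R × t_prop = 12000000000 × 0.00168 = 20160000 bits.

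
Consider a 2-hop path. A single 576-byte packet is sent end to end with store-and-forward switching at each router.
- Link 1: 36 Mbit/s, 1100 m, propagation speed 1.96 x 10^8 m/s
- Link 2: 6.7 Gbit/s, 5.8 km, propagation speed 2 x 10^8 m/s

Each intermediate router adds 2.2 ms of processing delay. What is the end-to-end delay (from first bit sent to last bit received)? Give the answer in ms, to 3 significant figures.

2.36 ms

L = 576 × 8 = 4608 bits.
Transmission delays (L/R per hop): 0.128, 0.000687761 ms; sum = 0.128688 ms.
Propagation delays (d/s per hop): 0.00561224, 0.029 ms; sum = 0.0346122 ms.
Processing at 1 router(s): 1 × 2.2 ms = 2.2 ms.
End-to-end = 2.36 ms.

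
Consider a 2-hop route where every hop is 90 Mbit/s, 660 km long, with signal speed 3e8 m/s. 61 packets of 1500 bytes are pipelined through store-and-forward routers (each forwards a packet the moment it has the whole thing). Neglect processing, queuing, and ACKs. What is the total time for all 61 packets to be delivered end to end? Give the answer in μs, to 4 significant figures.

12670 μs

Per-hop transmission t_tx = L/R = 12000/90000000 = 133.333 μs.
Per-hop propagation t_prop = 660000/300000000 = 2200 μs.
Pipeline fill: first packet needs 2·t_tx to clear all hops; remaining 60 packets each add one t_tx.
Total = (2+61-1)·t_tx + 2·t_prop = 62·133.333 + 2·2200 = 12670 μs.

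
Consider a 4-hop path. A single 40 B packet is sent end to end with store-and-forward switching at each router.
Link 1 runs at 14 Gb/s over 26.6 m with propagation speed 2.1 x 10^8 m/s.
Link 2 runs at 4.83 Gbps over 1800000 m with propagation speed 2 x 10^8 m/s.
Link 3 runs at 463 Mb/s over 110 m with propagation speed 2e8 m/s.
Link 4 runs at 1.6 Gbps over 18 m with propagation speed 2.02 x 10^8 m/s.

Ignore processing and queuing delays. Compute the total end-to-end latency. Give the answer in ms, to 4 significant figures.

L = 40 × 8 = 320 bits.
Transmission delays (L/R per hop): 2.28571e-05, 6.62526e-05, 0.000691145, 0.0002 ms; sum = 0.000980254 ms.
Propagation delays (d/s per hop): 0.000126667, 9, 0.00055, 8.91089e-05 ms; sum = 9.00077 ms.
End-to-end = 9.002 ms.

9.002 ms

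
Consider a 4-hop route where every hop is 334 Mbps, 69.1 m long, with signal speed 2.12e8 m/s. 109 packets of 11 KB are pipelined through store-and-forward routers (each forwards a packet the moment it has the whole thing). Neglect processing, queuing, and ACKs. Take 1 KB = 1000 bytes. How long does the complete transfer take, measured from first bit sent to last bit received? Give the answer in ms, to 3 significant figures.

Per-hop transmission t_tx = L/R = 88000/334000000 = 0.263473 ms.
Per-hop propagation t_prop = 69.1/212000000 = 0.000325943 ms.
Pipeline fill: first packet needs 4·t_tx to clear all hops; remaining 108 packets each add one t_tx.
Total = (4+109-1)·t_tx + 4·t_prop = 112·0.263473 + 4·0.000325943 = 29.5 ms.

29.5 ms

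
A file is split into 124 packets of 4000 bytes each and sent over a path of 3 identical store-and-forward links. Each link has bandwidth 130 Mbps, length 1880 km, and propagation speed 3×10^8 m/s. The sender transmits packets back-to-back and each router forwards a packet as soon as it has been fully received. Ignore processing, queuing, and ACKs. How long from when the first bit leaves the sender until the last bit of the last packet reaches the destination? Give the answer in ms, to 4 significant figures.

Per-hop transmission t_tx = L/R = 32000/130000000 = 0.246154 ms.
Per-hop propagation t_prop = 1880000/300000000 = 6.26667 ms.
Pipeline fill: first packet needs 3·t_tx to clear all hops; remaining 123 packets each add one t_tx.
Total = (3+124-1)·t_tx + 3·t_prop = 126·0.246154 + 3·6.26667 = 49.82 ms.

49.82 ms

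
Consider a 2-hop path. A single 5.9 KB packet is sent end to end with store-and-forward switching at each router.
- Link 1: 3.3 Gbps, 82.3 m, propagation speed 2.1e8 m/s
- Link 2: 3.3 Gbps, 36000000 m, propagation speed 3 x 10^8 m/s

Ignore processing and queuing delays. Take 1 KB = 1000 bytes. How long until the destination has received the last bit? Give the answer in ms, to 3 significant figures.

120 ms

L = 47200 bits.
Transmission delay per hop = L/R = 47200/3300000000 = 0.014303 ms; 2 hops → 0.0286061 ms.
Propagation delays (d/s per hop): 0.000391905, 120 ms; sum = 120 ms.
End-to-end = 120 ms.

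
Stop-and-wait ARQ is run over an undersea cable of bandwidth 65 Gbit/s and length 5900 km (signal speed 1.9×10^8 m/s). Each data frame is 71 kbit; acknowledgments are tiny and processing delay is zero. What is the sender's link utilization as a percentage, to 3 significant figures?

t_tx = L/R = 71000/65000000000 = 1.09231e-06 s.
t_prop = 5900000/190000000 = 0.0310526 s; RTT = 0.0621053 s.
Cycle = t_tx + RTT = 0.0621064 s.
Utilization = t_tx / cycle = 1.09231e-06/0.0621064 = 0.00176 %.

0.00176 %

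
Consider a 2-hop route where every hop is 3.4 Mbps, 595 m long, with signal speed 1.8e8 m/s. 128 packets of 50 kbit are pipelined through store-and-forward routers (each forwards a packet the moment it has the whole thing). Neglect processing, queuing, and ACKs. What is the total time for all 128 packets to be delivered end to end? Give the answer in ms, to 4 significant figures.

1897 ms

Per-hop transmission t_tx = L/R = 50000/3400000 = 14.7059 ms.
Per-hop propagation t_prop = 595/180000000 = 0.00330556 ms.
Pipeline fill: first packet needs 2·t_tx to clear all hops; remaining 127 packets each add one t_tx.
Total = (2+128-1)·t_tx + 2·t_prop = 129·14.7059 + 2·0.00330556 = 1897 ms.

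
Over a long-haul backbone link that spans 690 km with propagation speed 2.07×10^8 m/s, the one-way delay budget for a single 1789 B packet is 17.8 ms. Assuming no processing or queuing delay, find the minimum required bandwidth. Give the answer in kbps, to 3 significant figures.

989 kbps

L = 14312 bits.
Propagation delay = 690000 / 2.07e+08 = 3.33333 ms.
Transmission budget = 17.8 − 3.33333 = 14.4667 ms.
R ≥ L / t_tx = 14312 bits / 0.0144667 s = 989 kbps.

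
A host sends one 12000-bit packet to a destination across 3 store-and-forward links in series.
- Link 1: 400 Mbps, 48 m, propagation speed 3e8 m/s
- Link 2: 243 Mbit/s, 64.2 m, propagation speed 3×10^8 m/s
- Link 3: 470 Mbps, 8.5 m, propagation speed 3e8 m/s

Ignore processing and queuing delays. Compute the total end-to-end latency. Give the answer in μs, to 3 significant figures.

Transmission delays (L/R per hop): 30, 49.3827, 25.5319 μs; sum = 104.915 μs.
Propagation delays (d/s per hop): 0.16, 0.214, 0.0283333 μs; sum = 0.402333 μs.
End-to-end = 105 μs.

105 μs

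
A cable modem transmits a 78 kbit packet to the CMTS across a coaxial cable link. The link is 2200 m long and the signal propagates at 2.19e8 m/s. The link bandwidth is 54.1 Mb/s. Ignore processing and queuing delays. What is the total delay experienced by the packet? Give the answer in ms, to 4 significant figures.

L = 78000 bits.
Transmission delay = L/R = 78000 / 54100000 = 1.44177 ms.
Propagation delay = d/s = 2200 m / 219000000 m/s = 0.0100457 ms.
Total = 1.452 ms.

1.452 ms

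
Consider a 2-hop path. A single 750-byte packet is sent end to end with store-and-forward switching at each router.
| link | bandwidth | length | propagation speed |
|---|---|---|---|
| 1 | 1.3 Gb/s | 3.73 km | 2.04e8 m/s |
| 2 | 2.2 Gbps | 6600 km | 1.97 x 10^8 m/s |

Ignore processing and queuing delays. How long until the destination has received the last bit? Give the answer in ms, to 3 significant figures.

L = 750 × 8 = 6000 bits.
Transmission delays (L/R per hop): 0.00461538, 0.00272727 ms; sum = 0.00734266 ms.
Propagation delays (d/s per hop): 0.0182843, 33.5025 ms; sum = 33.5208 ms.
End-to-end = 33.5 ms.

33.5 ms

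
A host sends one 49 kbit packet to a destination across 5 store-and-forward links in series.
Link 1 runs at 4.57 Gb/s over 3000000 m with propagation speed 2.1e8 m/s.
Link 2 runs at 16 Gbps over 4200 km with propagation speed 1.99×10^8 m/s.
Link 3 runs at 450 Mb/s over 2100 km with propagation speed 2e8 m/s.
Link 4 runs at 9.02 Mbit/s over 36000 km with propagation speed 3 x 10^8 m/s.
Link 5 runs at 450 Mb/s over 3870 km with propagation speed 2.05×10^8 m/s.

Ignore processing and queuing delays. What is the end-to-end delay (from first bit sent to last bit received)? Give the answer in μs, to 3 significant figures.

L = 49000 bits.
Transmission delays (L/R per hop): 10.7221, 3.0625, 108.889, 5432.37, 108.889 μs; sum = 5663.93 μs.
Propagation delays (d/s per hop): 14285.7, 21105.5, 10500, 120000, 18878 μs; sum = 184769 μs.
End-to-end = 190000 μs.

190000 μs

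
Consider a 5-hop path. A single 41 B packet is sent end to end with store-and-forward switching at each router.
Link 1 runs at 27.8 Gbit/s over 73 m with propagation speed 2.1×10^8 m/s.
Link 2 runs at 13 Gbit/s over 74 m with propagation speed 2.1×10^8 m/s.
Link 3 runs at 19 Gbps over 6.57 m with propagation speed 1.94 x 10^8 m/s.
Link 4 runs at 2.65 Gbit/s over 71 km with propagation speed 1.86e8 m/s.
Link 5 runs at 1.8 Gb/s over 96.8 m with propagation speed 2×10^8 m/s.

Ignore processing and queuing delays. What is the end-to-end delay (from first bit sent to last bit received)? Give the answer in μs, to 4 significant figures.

383.3 μs

L = 41 × 8 = 328 bits.
Transmission delays (L/R per hop): 0.0117986, 0.0252308, 0.0172632, 0.123774, 0.182222 μs; sum = 0.360288 μs.
Propagation delays (d/s per hop): 0.347619, 0.352381, 0.033866, 381.72, 0.484 μs; sum = 382.938 μs.
End-to-end = 383.3 μs.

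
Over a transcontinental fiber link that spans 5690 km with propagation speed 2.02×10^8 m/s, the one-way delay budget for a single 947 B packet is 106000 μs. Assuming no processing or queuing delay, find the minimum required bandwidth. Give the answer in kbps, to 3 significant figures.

97.3 kbps

L = 7576 bits.
Propagation delay = 5690000 / 202000000 = 28168.3 μs.
Transmission budget = 106000 − 28168.3 = 77831.7 μs.
R ≥ L / t_tx = 7576 bits / 0.0778317 s = 97.3 kbps.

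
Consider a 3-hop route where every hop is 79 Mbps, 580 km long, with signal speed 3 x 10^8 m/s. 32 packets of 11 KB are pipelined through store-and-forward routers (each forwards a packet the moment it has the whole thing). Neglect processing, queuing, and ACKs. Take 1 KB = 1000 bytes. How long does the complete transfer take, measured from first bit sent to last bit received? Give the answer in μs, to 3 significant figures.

Per-hop transmission t_tx = L/R = 88000/79000000 = 1113.92 μs.
Per-hop propagation t_prop = 580000/300000000 = 1933.33 μs.
Pipeline fill: first packet needs 3·t_tx to clear all hops; remaining 31 packets each add one t_tx.
Total = (3+32-1)·t_tx + 3·t_prop = 34·1113.92 + 3·1933.33 = 43700 μs.

43700 μs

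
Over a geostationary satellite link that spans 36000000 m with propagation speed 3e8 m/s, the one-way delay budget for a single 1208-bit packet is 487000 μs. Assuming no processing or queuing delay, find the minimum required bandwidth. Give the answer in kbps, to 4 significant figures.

3.292 kbps

Propagation delay = 36000000 / 300000000 = 120000 μs.
Transmission budget = 487000 − 120000 = 367000 μs.
R ≥ L / t_tx = 1208 bits / 0.367 s = 3.292 kbps.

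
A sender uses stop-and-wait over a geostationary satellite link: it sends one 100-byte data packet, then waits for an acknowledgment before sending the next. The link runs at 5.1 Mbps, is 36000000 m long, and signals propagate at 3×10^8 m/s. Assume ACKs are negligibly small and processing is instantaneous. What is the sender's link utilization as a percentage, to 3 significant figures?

t_tx = L/R = 800/5100000 = 0.000156863 s.
t_prop = 36000000/300000000 = 0.12 s; RTT = 0.24 s.
Cycle = t_tx + RTT = 0.240157 s.
Utilization = t_tx / cycle = 0.000156863/0.240157 = 0.0653 %.

0.0653 %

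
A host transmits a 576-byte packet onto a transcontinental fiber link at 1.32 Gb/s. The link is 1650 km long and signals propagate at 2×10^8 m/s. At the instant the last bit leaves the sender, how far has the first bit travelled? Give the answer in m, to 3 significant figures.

t_tx = L/R = 4608/1320000000 = 3.49091e-06 s.
Distance = s × t_tx = 200000000 × 3.49091e-06 = 698 m.

698 m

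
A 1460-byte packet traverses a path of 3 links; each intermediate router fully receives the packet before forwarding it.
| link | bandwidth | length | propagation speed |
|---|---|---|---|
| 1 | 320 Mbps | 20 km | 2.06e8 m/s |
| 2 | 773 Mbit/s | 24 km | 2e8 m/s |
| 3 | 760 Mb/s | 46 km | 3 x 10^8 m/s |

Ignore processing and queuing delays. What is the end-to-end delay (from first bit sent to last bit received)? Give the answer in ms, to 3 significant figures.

0.437 ms

L = 1460 × 8 = 11680 bits.
Transmission delays (L/R per hop): 0.0365, 0.01511, 0.0153684 ms; sum = 0.0669784 ms.
Propagation delays (d/s per hop): 0.0970874, 0.12, 0.153333 ms; sum = 0.370421 ms.
End-to-end = 0.437 ms.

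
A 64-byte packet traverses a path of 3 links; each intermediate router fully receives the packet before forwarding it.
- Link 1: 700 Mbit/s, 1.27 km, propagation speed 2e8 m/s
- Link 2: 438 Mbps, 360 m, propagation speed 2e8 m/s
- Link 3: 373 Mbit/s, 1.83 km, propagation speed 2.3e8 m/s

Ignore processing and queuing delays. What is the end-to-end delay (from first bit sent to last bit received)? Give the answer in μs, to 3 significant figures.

L = 64 × 8 = 512 bits.
Transmission delays (L/R per hop): 0.731429, 1.16895, 1.37265 μs; sum = 3.27303 μs.
Propagation delays (d/s per hop): 6.35, 1.8, 7.95652 μs; sum = 16.1065 μs.
End-to-end = 19.4 μs.

19.4 μs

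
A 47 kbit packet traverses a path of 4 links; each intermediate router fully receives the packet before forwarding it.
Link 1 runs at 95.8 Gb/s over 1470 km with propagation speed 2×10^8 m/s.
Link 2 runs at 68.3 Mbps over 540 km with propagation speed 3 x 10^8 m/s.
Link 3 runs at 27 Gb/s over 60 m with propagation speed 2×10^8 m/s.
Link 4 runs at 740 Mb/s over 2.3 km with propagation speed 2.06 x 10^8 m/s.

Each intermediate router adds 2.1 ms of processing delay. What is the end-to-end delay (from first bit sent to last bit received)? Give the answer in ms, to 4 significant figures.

L = 47000 bits.
Transmission delays (L/R per hop): 0.000490605, 0.688141, 0.00174074, 0.0635135 ms; sum = 0.753885 ms.
Propagation delays (d/s per hop): 7.35, 1.8, 0.0003, 0.011165 ms; sum = 9.16147 ms.
Processing at 3 router(s): 3 × 2.1 ms = 6.3 ms.
End-to-end = 16.22 ms.

16.22 ms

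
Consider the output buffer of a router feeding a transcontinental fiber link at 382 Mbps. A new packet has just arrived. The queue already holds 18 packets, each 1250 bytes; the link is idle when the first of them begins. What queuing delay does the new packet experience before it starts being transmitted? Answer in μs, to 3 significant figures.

471 μs

Each queued packet: L/R = 10000/382000000 = 26.178 μs.
18 queued → 471.204 μs.
Queuing delay = 471 μs.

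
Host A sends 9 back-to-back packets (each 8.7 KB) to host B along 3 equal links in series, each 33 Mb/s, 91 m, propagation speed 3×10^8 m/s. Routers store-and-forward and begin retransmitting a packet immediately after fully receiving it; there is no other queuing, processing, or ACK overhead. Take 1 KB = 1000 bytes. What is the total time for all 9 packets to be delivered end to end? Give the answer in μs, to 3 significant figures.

23200 μs

Per-hop transmission t_tx = L/R = 69600/33000000 = 2109.09 μs.
Per-hop propagation t_prop = 91/300000000 = 0.303333 μs.
Pipeline fill: first packet needs 3·t_tx to clear all hops; remaining 8 packets each add one t_tx.
Total = (3+9-1)·t_tx + 3·t_prop = 11·2109.09 + 3·0.303333 = 23200 μs.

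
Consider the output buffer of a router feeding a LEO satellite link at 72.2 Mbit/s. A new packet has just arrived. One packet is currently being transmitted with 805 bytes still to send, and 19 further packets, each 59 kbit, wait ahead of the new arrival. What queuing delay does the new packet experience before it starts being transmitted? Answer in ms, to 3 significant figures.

Each queued packet: L/R = 59000/72200000 = 0.817175 ms.
19 queued → 15.5263 ms.
Plus remaining 6440 bits of current packet: 0.0891967 ms.
Queuing delay = 15.6 ms.

15.6 ms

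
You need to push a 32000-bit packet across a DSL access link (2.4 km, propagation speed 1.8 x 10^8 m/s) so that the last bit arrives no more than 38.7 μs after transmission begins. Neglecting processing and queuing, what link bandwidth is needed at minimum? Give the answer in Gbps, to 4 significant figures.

Propagation delay = 2400 / 180000000 = 13.3333 μs.
Transmission budget = 38.7 − 13.3333 = 25.3667 μs.
R ≥ L / t_tx = 32000 bits / 2.53667e-05 s = 1.261 Gbps.

1.261 Gbps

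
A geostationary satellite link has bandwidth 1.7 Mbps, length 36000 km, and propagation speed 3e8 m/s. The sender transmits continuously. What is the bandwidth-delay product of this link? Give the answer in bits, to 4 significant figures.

204000 bits

Propagation delay = 36000000 / 300000000 = 0.12 s.
BDP = R × t_prop = 1700000 × 0.12 = 204000 bits.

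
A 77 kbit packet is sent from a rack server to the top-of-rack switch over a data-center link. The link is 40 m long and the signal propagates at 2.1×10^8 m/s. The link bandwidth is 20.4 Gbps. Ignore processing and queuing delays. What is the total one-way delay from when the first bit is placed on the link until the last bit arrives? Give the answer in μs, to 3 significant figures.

L = 77000 bits.
Transmission delay = L/R = 77000 / 20400000000 = 3.77451 μs.
Propagation delay = d/s = 40 m / 210000000 m/s = 0.190476 μs.
Total = 3.96 μs.

3.96 μs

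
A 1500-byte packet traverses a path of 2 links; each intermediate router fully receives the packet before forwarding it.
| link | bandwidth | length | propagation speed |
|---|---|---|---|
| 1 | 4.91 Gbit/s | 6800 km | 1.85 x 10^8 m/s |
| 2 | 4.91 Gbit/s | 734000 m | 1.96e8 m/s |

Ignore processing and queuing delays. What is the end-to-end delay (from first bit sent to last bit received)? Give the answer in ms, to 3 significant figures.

L = 1500 × 8 = 12000 bits.
Transmission delay per hop = L/R = 12000/4910000000 = 0.00244399 ms; 2 hops → 0.00488798 ms.
Propagation delays (d/s per hop): 36.7568, 3.7449 ms; sum = 40.5017 ms.
End-to-end = 40.5 ms.

40.5 ms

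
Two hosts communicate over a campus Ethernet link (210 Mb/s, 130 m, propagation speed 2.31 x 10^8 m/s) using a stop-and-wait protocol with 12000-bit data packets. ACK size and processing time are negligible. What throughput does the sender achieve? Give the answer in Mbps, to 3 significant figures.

206 Mbps

t_tx = L/R = 12000/210000000 = 5.71429e-05 s.
t_prop = 130/231000000 = 5.62771e-07 s; RTT = 1.12554e-06 s.
Cycle = t_tx + RTT = 5.82684e-05 s.
Throughput = L / cycle = 12000 / 5.82684e-05 = 206 Mbps.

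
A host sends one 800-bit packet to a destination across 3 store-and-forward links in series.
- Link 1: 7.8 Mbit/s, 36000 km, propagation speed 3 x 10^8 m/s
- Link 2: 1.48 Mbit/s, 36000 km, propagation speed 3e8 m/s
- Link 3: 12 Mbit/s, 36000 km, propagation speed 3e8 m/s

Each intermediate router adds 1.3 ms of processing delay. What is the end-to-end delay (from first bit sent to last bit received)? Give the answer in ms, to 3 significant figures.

363 ms

Transmission delays (L/R per hop): 0.102564, 0.540541, 0.0666667 ms; sum = 0.709771 ms.
Propagation delays (d/s per hop): 120, 120, 120 ms; sum = 360 ms.
Processing at 2 router(s): 2 × 1.3 ms = 2.6 ms.
End-to-end = 363 ms.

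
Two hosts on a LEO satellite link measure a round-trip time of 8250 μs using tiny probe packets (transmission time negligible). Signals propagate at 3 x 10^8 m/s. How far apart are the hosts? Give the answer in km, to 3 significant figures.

1240 km

One-way propagation = RTT/2 = 4125 μs.
d = s × t = 300000000 × 0.004125 = 1240 km.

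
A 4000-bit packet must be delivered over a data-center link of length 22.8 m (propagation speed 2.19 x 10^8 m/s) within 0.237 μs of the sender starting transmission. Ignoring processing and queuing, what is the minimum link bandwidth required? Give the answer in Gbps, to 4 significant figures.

Propagation delay = 22.8 / 219000000 = 0.10411 μs.
Transmission budget = 0.237 − 0.10411 = 0.13289 μs.
R ≥ L / t_tx = 4000 bits / 1.3289e-07 s = 30.10 Gbps.

30.10 Gbps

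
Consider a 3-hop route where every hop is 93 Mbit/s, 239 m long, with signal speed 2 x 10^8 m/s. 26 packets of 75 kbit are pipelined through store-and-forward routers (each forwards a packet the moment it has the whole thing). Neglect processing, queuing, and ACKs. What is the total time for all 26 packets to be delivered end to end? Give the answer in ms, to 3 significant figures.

22.6 ms

Per-hop transmission t_tx = L/R = 75000/93000000 = 0.806452 ms.
Per-hop propagation t_prop = 239/200000000 = 0.001195 ms.
Pipeline fill: first packet needs 3·t_tx to clear all hops; remaining 25 packets each add one t_tx.
Total = (3+26-1)·t_tx + 3·t_prop = 28·0.806452 + 3·0.001195 = 22.6 ms.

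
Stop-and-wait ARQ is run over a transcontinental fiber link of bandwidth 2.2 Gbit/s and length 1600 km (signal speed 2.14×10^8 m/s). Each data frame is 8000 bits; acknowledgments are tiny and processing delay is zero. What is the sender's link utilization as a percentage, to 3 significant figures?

0.0243 %

t_tx = L/R = 8000/2200000000 = 3.63636e-06 s.
t_prop = 1600000/214000000 = 0.00747664 s; RTT = 0.0149533 s.
Cycle = t_tx + RTT = 0.0149569 s.
Utilization = t_tx / cycle = 3.63636e-06/0.0149569 = 0.0243 %.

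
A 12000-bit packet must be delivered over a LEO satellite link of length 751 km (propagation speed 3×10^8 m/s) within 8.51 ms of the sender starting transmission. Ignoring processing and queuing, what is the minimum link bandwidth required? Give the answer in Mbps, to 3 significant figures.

Propagation delay = 751000 / 300000000 = 2.50333 ms.
Transmission budget = 8.51 − 2.50333 = 6.00667 ms.
R ≥ L / t_tx = 12000 bits / 0.00600667 s = 2.00 Mbps.

2.00 Mbps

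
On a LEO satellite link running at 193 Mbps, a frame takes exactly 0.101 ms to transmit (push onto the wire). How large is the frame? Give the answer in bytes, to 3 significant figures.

L = R × t_tx = 193000000 b/s × 0.000101 s = 19493 bits.
In bytes: 19493 / 8 = 2440 bytes.

2440 bytes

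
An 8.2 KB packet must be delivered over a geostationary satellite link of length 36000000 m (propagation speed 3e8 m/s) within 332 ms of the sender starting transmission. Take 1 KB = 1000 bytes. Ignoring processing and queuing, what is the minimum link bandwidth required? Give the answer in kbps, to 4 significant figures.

L = 65600 bits.
Propagation delay = 36000000 / 300000000 = 120 ms.
Transmission budget = 332 − 120 = 212 ms.
R ≥ L / t_tx = 65600 bits / 0.212 s = 309.4 kbps.

309.4 kbps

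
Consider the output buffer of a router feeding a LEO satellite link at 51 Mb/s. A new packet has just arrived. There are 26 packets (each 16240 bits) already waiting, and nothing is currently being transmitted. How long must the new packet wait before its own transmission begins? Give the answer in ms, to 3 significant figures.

Each queued packet: L/R = 16240/51000000 = 0.318431 ms.
26 queued → 8.27922 ms.
Queuing delay = 8.28 ms.

8.28 ms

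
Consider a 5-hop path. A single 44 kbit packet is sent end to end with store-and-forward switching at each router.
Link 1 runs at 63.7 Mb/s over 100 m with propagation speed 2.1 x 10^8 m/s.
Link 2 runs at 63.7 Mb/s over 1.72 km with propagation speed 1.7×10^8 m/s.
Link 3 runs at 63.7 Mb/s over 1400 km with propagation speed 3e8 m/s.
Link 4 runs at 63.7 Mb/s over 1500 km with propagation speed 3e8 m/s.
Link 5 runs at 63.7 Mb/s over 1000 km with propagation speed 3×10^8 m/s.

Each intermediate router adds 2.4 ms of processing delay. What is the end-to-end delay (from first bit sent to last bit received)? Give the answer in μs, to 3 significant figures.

26100 μs

L = 44000 bits.
Transmission delay per hop = L/R = 44000/63700000 = 690.738 μs; 5 hops → 3453.69 μs.
Propagation delays (d/s per hop): 0.47619, 10.1176, 4666.67, 5000, 3333.33 μs; sum = 13010.6 μs.
Processing at 4 router(s): 4 × 2.4 ms = 9600 μs.
End-to-end = 26100 μs.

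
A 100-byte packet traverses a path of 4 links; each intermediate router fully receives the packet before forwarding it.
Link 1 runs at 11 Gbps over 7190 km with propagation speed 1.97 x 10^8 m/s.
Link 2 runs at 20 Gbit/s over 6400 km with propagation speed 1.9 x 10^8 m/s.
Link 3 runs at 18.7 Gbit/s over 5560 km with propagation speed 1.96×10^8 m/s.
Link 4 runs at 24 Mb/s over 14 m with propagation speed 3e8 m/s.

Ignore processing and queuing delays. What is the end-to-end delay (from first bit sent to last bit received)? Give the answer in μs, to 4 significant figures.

98580 μs

L = 100 × 8 = 800 bits.
Transmission delays (L/R per hop): 0.0727273, 0.04, 0.0427807, 33.3333 μs; sum = 33.4888 μs.
Propagation delays (d/s per hop): 36497.5, 33684.2, 28367.3, 0.0466667 μs; sum = 98549.1 μs.
End-to-end = 98580 μs.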